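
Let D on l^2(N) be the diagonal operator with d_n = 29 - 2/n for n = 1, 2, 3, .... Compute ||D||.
||D|| = 29

For a diagonal operator on l^2 with entries d_n, ||D|| = sup_n |d_n|. Here d_1 = 27, d_2 = 28, ..., and d_n = 29 - 2/n increases monotonically toward 29. All terms lie in [27, 29), so |d_n| = d_n and the supremum is the limit 29, which is not attained by any individual d_n. Hence ||D|| = 29.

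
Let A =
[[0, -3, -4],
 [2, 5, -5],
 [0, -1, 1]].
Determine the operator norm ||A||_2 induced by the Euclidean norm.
||A||_2 ≈ 7.5284 (= sqrt(largest eigenvalue of A^T A))

||A||_2 = sigma_max(A) = sqrt(lambda_max(A^T A)). Form the symmetric matrix M = A^T A =
[[4, 10, -10],
 [10, 35, -14],
 [-10, -14, 42]].
Its characteristic polynomial (trace, sum of principal 2x2 minors, determinant of M give the coefficients) is
  p(λ) = det(λ I - M) = λ^3 - 81λ^2 + 1382λ - 196.
No integer candidate from the rational root theorem (±divisors of 196) is a root, so the roots are irrational. The cubic discriminant is Δ = 1950195892 > 0, so there are three distinct real roots. p(0) = -196 and p(1) = 1106 have opposite signs, so a root lies in (0, 1); Newton's method refines it to λ ≈ 0.143. p(24) = 140 and p(25) = -646 have opposite signs, so a root lies in (24, 25); Newton's method refines it to λ ≈ 24.1796. p(56) = -1204 and p(57) = 602 have opposite signs, so a root lies in (56, 57); Newton's method refines it to λ ≈ 56.6774. Check (Vieta): the three roots sum to 81, matching tr M = 81.
So the eigenvalues of A^T A are ≈ 0.143, 24.1796, 56.6774 (all ≥ 0, as they must be for A^T A). The largest is λ_max ≈ 56.6774, hence ||A||_2 = sqrt(λ_max) ≈ 7.5284.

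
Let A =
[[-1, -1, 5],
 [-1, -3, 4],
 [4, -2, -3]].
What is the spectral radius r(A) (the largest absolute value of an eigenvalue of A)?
r(A) = 5

The eigenvalues of A are the roots of its characteristic polynomial. With M = A (coefficients from the trace, the sum of principal 2x2 minors, and det A):
  p(λ) = det(λ I - M) = λ^3 + 7λ^2 + 2λ - 40.
By the rational root theorem any rational root is an integer divisor of 40. Testing λ = -5: p(-5) = -125 + 175 - 10 - 40 = 0, so λ = -5 is a root. Dividing out (λ + 5) leaves p(λ) = (λ + 5)(λ^2 + 2λ - 8). For λ^2 + 2λ - 8 the discriminant is 36. It is a perfect square (6^2), so the roots are rational: λ = (-2 ± 6)/2 = 2, -4.
Thus the eigenvalues (to 4 decimals) are 2 (modulus 2); -4 (modulus 4); -5 (modulus 5). The spectral radius is the largest modulus: r(A) = 5. (Cross-check: r(A) ≤ ||A||_2 ≈ 7.8617; equality holds whenever A is normal, though it can also hold for some non-normal A.)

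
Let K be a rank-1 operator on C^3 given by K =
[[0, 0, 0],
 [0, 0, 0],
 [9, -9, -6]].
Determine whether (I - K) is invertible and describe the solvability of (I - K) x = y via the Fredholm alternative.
(I - K) is invertible (det(I - K) = 7 ≠ 0), so for every y in C^3 the equation (I - K) x = y has a unique solution.

K has rank 1, so it is an outer product K = u v^T: every row of K is a multiple of one row vector. Reading off the entries, u = (0, 0, -3) and v = (-3, 3, 2) (row i of K equals u_i·v^T). A rank-one matrix u v^T satisfies K u = u (v·u) and kills the (2)-dimensional subspace v^⊥, so its characteristic polynomial is lambda^2 (lambda - v·u) with v·u = tr K = -6. Hence the eigenvalues of I - K are 1 (multiplicity 2) and 1 - (-6) = 7, so det(I - K) = 7. (Direct check: I - K =
[[1, 0, 0],
 [0, 1, 0],
 [-9, 9, 7]]
has determinant 7.) The finite-dimensional Fredholm alternative says: either (I - K) is invertible, or ker(I - K) ≠ {0} and then range(I - K) = ker((I - K)^*)^⊥, with dim ker(I - K) = dim ker((I - K)^*). Since det(I - K) ≠ 0, 1 is not an eigenvalue of K and ker(I - K) = {0}, so we are in the first case: for every y there is a unique x = (I - K)^(-1) y. Explicitly, by the Sherman–Morrison formula, (I - u v^T)^(-1) = I + u v^T/(1 - v·u), i.e. (I - K)^(-1) = I + K/(7).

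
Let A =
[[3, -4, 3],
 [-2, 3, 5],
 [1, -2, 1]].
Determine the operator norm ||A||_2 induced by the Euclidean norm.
||A||_2 ≈ 6.5533 (= sqrt(largest eigenvalue of A^T A))

||A||_2 = sigma_max(A) = sqrt(lambda_max(A^T A)). Form the symmetric matrix M = A^T A =
[[14, -20, 0],
 [-20, 29, 1],
 [0, 1, 35]].
Its characteristic polynomial (trace, sum of principal 2x2 minors, determinant of M give the coefficients) is
  p(λ) = det(λ I - M) = λ^3 - 78λ^2 + 1510λ - 196.
No integer candidate from the rational root theorem (±divisors of 196) is a root, so the roots are irrational. The cubic discriminant is Δ = 142766240 > 0, so there are three distinct real roots. p(0) = -196 and p(1) = 1237 have opposite signs, so a root lies in (0, 1); Newton's method refines it to λ ≈ 0.1307. p(34) = 280 and p(35) = -21 have opposite signs, so a root lies in (34, 35); Newton's method refines it to λ ≈ 34.9242. p(42) = -280 and p(43) = 19 have opposite signs, so a root lies in (42, 43); Newton's method refines it to λ ≈ 42.9451. Check (Vieta): the three roots sum to 78, matching tr M = 78.
So the eigenvalues of A^T A are ≈ 0.1307, 34.9242, 42.9451 (all ≥ 0, as they must be for A^T A). The largest is λ_max ≈ 42.9451, hence ||A||_2 = sqrt(λ_max) ≈ 6.5533.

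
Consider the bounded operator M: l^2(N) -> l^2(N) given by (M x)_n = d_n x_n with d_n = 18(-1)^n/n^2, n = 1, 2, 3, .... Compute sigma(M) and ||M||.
sigma(M) = {18(-1)^n/n^2 : n ≥ 1} ∪ {0}; ||M|| = 18

A bounded diagonal operator on l^2 with diagonal entries d_n has spectrum equal to the closure of {d_n : n ≥ 1}: every d_n is an eigenvalue (with eigenvector e_n), so {d_n} ⊂ sigma(M); the spectrum is closed, so its closure is too; and for lambda not in the closure, (M - lambda I) has bounded inverse (the diagonal entries 1/(d_n - lambda) are bounded). For our sequence d_n = 18(-1)^n/n^2, n = 1, 2, 3, ...:
  - {d_n} = {18(-1)^n/n^2 : n ≥ 1}; the only limit point is 0
  - closure = {18(-1)^n/n^2 : n ≥ 1} ∪ {0}
For the norm: a diagonal operator has ||M|| = sup_n |d_n|. Here |d_n| = 18/n^2 is decreasing, so sup_n |d_n| = |d_1| = 18. So ||M|| = 18.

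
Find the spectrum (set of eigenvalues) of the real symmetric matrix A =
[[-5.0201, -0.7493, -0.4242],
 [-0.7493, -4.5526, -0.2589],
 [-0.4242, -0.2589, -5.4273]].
sigma(A) ≈ {-6, -5, -4}

A is real symmetric, so its spectrum consists of real eigenvalues. Expanding the characteristic polynomial of the displayed matrix gives
  det(λ I - A) = p(λ) = λ^3 + (15)λ^2 + (74)λ + (120).
Solving p(λ) = 0 yields eigenvalues ≈ -6, -5, -4. (A is shown rounded to 4 decimals, so these recover the underlying integer eigenvalues to within that precision.)
Verification: the trace of A = -15 equals the sum of eigenvalues -15, and det(A) ≈ -120.0000 matches the eigenvalue product -120.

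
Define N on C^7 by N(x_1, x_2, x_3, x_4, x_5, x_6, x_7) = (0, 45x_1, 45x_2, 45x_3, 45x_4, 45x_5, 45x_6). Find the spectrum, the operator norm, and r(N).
sigma(N) = {0}; ||N|| = 45; r(N) = 0. (N is nilpotent with N^7 = 0.)

On C^7, N is a strictly lower-triangular matrix with 45 on the subdiagonal and zeros elsewhere, so its characteristic polynomial is lambda^7 and every eigenvalue is 0: sigma(N) = {0}. For the operator norm, N e_i = 45e_{i+1} for i = 1, ..., 6 and N e_7 = 0, so the singular values of N are 45 (with multiplicity 6) and 0; hence ||N|| = 45. The spectral radius r(N) = max|lambda| = 0. Note ||N|| > r(N) — characteristic of non-normal nilpotent operators. Indeed N^7 = 0.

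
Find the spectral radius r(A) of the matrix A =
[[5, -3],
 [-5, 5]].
r(A) = (10 + sqrt(60))/2 ≈ 8.873

The eigenvalues of A are the roots of its characteristic polynomial. With M = A (coefficients from the trace and determinant):
  p(λ) = det(λ I - M) = λ^2 - 10λ + 10.
For λ^2 - 10λ + 10 the discriminant is 60. It is nonnegative but not a perfect square, so the roots are real and irrational: λ = (10 ± sqrt(60))/2 ≈ 8.873, 1.127.
Thus the eigenvalues (to 4 decimals) are 8.873 (modulus 8.873); 1.127 (modulus 1.127). The spectral radius is the largest modulus: r(A) = (10 + sqrt(60))/2 ≈ 8.873. (Cross-check: r(A) ≤ ||A||_2 ≈ 9.099; equality holds whenever A is normal, though it can also hold for some non-normal A.)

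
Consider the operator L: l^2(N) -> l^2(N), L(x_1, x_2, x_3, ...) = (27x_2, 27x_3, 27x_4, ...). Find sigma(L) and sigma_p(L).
sigma(L) = closed disk {z in C : |z| ≤ 27}; sigma_p(L) = open disk {z in C : |z| < 27}

Note L = 27·V where V is the unit left shift (V x)_k = x_{k+1}; so sigma(L) = 27·sigma(V) and ||L|| = 27||V||. ||L x||^2 = 729sum_{k≥2} |x_k|^2 ≤ 729||x||^2, with equality on {x : x_1 = 0}, so ||L|| = 27. For any lambda with |lambda| < 27, set r = lambda/27 (|r| < 1); the vector x = (1, r, r^2, ...) is in l^2 and satisfies L x = 27(r, r^2, ...) = lambda x, so lambda is an eigenvalue. On the boundary |lambda| = 27 the geometric series diverges, so no l^2 eigenvector exists, but these lambda lie in the approximate point spectrum. Hence sigma(L) is the closed disk of radius 27 and sigma_p(L) is the open disk.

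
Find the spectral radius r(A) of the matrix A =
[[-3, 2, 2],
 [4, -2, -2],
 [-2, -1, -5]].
r(A) ≈ 5.2863

The eigenvalues of A are the roots of its characteristic polynomial. With M = A (coefficients from the trace, the sum of principal 2x2 minors, and det A):
  p(λ) = det(λ I - M) = λ^3 + 10λ^2 + 25λ - 8.
No integer candidate from the rational root theorem (±divisors of 8) is a root, so the roots are irrational. The cubic discriminant is Δ = -5728 < 0, so there is one real root and a complex-conjugate pair. p(0) = -8 and p(1) = 28 have opposite signs, so a root lies in (0, 1); Newton's method refines it to λ ≈ 0.2863. Dividing out (λ - (0.2863)) leaves approximately λ^2 + 10.2863λ + 27.9447. For λ^2 + 10.2863λ + 27.9447 the discriminant is -5.9715. It is negative, so the remaining roots are the complex-conjugate pair λ ≈ -5.1431 ± 1.2218i. Their product equals the constant term, so |λ|^2 ≈ 27.9447 and |λ| ≈ 5.2863.
Thus the eigenvalues (to 4 decimals) are 0.2863 (modulus 0.2863); -5.1431 ± 1.2218i (modulus 5.2863). The spectral radius is the largest modulus: r(A) ≈ 5.2863. (Cross-check: r(A) ≤ ||A||_2 ≈ 6.6483; equality holds whenever A is normal, though it can also hold for some non-normal A.)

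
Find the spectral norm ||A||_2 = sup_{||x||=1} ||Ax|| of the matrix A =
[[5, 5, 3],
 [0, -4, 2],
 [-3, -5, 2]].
||A||_2 ≈ 9.6524 (= sqrt(largest eigenvalue of A^T A))

||A||_2 = sigma_max(A) = sqrt(lambda_max(A^T A)). Form the symmetric matrix M = A^T A =
[[34, 40, 9],
 [40, 66, -3],
 [9, -3, 17]].
Its characteristic polynomial (trace, sum of principal 2x2 minors, determinant of M give the coefficients) is
  p(λ) = det(λ I - M) = λ^3 - 117λ^2 + 2254λ - 3136.
No integer candidate from the rational root theorem (±divisors of 3136) is a root, so the roots are irrational. The cubic discriminant is Δ = 18271440068 > 0, so there are three distinct real roots. p(1) = -998 and p(2) = 912 have opposite signs, so a root lies in (1, 2); Newton's method refines it to λ ≈ 1.5078. p(22) = 472 and p(23) = -1020 have opposite signs, so a root lies in (22, 23); Newton's method refines it to λ ≈ 22.3236. p(93) = -1090 and p(94) = 5512 have opposite signs, so a root lies in (93, 94); Newton's method refines it to λ ≈ 93.1686. Check (Vieta): the three roots sum to 117, matching tr M = 117.
So the eigenvalues of A^T A are ≈ 1.5078, 22.3236, 93.1686 (all ≥ 0, as they must be for A^T A). The largest is λ_max ≈ 93.1686, hence ||A||_2 = sqrt(λ_max) ≈ 9.6524.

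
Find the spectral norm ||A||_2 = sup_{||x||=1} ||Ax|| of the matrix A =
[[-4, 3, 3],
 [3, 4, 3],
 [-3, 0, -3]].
||A||_2 ≈ 6.9551 (= sqrt(largest eigenvalue of A^T A))

||A||_2 = sigma_max(A) = sqrt(lambda_max(A^T A)). Form the symmetric matrix M = A^T A =
[[34, 0, 6],
 [0, 25, 21],
 [6, 21, 27]].
Its characteristic polynomial (trace, sum of principal 2x2 minors, determinant of M give the coefficients) is
  p(λ) = det(λ I - M) = λ^3 - 86λ^2 + 1966λ - 7056.
No integer candidate from the rational root theorem (±divisors of 7056) is a root, so the roots are irrational. The cubic discriminant is Δ = 368814384 > 0, so there are three distinct real roots. p(4) = -504 and p(5) = 749 have opposite signs, so a root lies in (4, 5); Newton's method refines it to λ ≈ 4.3885. p(33) = 105 and p(34) = -324 have opposite signs, so a root lies in (33, 34); Newton's method refines it to λ ≈ 33.2387. p(48) = -240 and p(49) = 441 have opposite signs, so a root lies in (48, 49); Newton's method refines it to λ ≈ 48.3728. Check (Vieta): the three roots sum to 86, matching tr M = 86.
So the eigenvalues of A^T A are ≈ 4.3885, 33.2387, 48.3728 (all ≥ 0, as they must be for A^T A). The largest is λ_max ≈ 48.3728, hence ||A||_2 = sqrt(λ_max) ≈ 6.9551.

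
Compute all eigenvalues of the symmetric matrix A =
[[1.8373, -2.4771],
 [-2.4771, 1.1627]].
sigma(A) ≈ {-1, 4}

A is real symmetric, so its spectrum consists of real eigenvalues. Expanding the characteristic polynomial of the displayed matrix gives
  det(λ I - A) = p(λ) = λ^2 + (-3)λ + (-4).
Solving p(λ) = 0 yields eigenvalues ≈ -1, 4. (A is shown rounded to 4 decimals, so these recover the underlying integer eigenvalues to within that precision.)
Verification: the trace of A = 3 equals the sum of eigenvalues 3, and det(A) ≈ -3.9998 matches the eigenvalue product -4.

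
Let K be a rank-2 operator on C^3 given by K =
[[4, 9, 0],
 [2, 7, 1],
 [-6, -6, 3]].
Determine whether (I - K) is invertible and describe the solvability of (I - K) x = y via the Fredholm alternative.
(I - K) is invertible (det(I - K) = 36 ≠ 0), so for every y in C^3 the equation (I - K) x = y has a unique solution.

K has rank 2 and factors as K = U V^T = u1 v1^T + u2 v2^T with u1 = (-3, -2, 3), v1 = (-2, -2, 1), u2 = (1, 1, 0), v2 = (-2, 3, 3) (multiplying out reproduces the displayed K). The nonzero eigenvalues of U V^T coincide with those of the 2 x 2 matrix G = V^T U = [[v1·u1, v1·u2], [v2·u1, v2·u2]] = [[13, -4], [9, 1]], and by the Sylvester determinant identity det(I_3 - U V^T) = det(I_2 - V^T U) = det([[-12, 4], [-9, 0]]) = (-12)(0) - (4)(-9) = 36. (Direct check: I - K =
[[-3, -9, 0],
 [-2, -6, -1],
 [6, 6, -2]]
has determinant 36.) The finite-dimensional Fredholm alternative says: either (I - K) is invertible, or ker(I - K) ≠ {0} and then range(I - K) = ker((I - K)^*)^⊥, with dim ker(I - K) = dim ker((I - K)^*). Since det(I - K) ≠ 0, 1 is not an eigenvalue of K and ker(I - K) = {0}, so we are in the first case: for every y there is a unique x = (I - K)^(-1) y. (Explicitly, by the Woodbury identity, (I - U V^T)^(-1) = I + U (I_2 - G)^(-1) V^T.)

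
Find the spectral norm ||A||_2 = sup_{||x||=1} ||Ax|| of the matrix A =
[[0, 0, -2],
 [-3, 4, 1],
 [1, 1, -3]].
||A||_2 ≈ 5.1607 (= sqrt(largest eigenvalue of A^T A))

||A||_2 = sigma_max(A) = sqrt(lambda_max(A^T A)). Form the symmetric matrix M = A^T A =
[[10, -11, -6],
 [-11, 17, 1],
 [-6, 1, 14]].
Its characteristic polynomial (trace, sum of principal 2x2 minors, determinant of M give the coefficients) is
  p(λ) = det(λ I - M) = λ^3 - 41λ^2 + 390λ - 196.
No integer candidate from the rational root theorem (±divisors of 196) is a root, so the roots are irrational. The cubic discriminant is Δ = 19745524 > 0, so there are three distinct real roots. p(0) = -196 and p(1) = 154 have opposite signs, so a root lies in (0, 1); Newton's method refines it to λ ≈ 0.5319. p(13) = 142 and p(14) = -28 have opposite signs, so a root lies in (13, 14); Newton's method refines it to λ ≈ 13.8354. p(26) = -196 and p(27) = 128 have opposite signs, so a root lies in (26, 27); Newton's method refines it to λ ≈ 26.6326. Check (Vieta): the three roots sum to 41, matching tr M = 41.
So the eigenvalues of A^T A are ≈ 0.5319, 13.8354, 26.6326 (all ≥ 0, as they must be for A^T A). The largest is λ_max ≈ 26.6326, hence ||A||_2 = sqrt(λ_max) ≈ 5.1607.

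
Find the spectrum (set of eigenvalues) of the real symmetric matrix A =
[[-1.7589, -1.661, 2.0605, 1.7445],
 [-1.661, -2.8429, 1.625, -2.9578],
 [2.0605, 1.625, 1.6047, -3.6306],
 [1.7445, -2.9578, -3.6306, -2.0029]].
sigma(A) ≈ {-6, -5, 1, 5}

A is real symmetric, so its spectrum consists of real eigenvalues. Expanding the characteristic polynomial of the displayed matrix gives
  det(λ I - A) = p(λ) = λ^4 + (5)λ^3 + (-31)λ^2 + (-124.9975)λ + (149.9981).
Solving p(λ) = 0 yields eigenvalues ≈ -6, -5, 1, 5. (A is shown rounded to 4 decimals, so these recover the underlying integer eigenvalues to within that precision.)
Verification: the trace of A = -5 equals the sum of eigenvalues -5, and det(A) ≈ 149.9981 matches the eigenvalue product 150.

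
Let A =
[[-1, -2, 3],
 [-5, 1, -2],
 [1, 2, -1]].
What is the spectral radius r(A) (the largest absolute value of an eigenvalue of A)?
r(A) ≈ 4.4045

The eigenvalues of A are the roots of its characteristic polynomial. With M = A (coefficients from the trace, the sum of principal 2x2 minors, and det A):
  p(λ) = det(λ I - M) = λ^3 + λ^2 - 10λ + 22.
No integer candidate from the rational root theorem (±divisors of 22) is a root, so the roots are irrational. The cubic discriminant is Δ = -13016 < 0, so there is one real root and a complex-conjugate pair. p(-5) = -28 and p(-4) = 14 have opposite signs, so a root lies in (-5, -4); Newton's method refines it to λ ≈ -4.4045. Dividing out (λ - (-4.4045)) leaves approximately λ^2 - 3.4045λ + 4.9949. For λ^2 - 3.4045λ + 4.9949 the discriminant is -8.3892. It is negative, so the remaining roots are the complex-conjugate pair λ ≈ 1.7022 ± 1.4482i. Their product equals the constant term, so |λ|^2 ≈ 4.9949 and |λ| ≈ 2.2349.
Thus the eigenvalues (to 4 decimals) are -4.4045 (modulus 4.4045); 1.7022 ± 1.4482i (modulus 2.2349). The spectral radius is the largest modulus: r(A) ≈ 4.4045. (Cross-check: r(A) ≤ ||A||_2 ≈ 5.5275; equality holds whenever A is normal, though it can also hold for some non-normal A.)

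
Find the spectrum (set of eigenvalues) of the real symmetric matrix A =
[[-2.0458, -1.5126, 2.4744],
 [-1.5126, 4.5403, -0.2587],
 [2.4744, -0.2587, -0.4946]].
sigma(A) ≈ {-4, 1, 5}

A is real symmetric, so its spectrum consists of real eigenvalues. Expanding the characteristic polynomial of the displayed matrix gives
  det(λ I - A) = p(λ) = λ^3 + (-2)λ^2 + (-19)λ + (20).
Solving p(λ) = 0 yields eigenvalues ≈ -4, 1, 5. (A is shown rounded to 4 decimals, so these recover the underlying integer eigenvalues to within that precision.)
Verification: the trace of A = 2 equals the sum of eigenvalues 2, and det(A) ≈ -19.9995 matches the eigenvalue product -20.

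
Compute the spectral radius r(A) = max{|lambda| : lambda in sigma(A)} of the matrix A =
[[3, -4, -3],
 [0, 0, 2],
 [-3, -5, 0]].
r(A) ≈ 4.9781

The eigenvalues of A are the roots of its characteristic polynomial. With M = A (coefficients from the trace, the sum of principal 2x2 minors, and det A):
  p(λ) = det(λ I - M) = λ^3 - 3λ^2 + λ - 54.
No integer candidate from the rational root theorem (±divisors of 54) is a root, so the roots are irrational. The cubic discriminant is Δ = -81643 < 0, so there is one real root and a complex-conjugate pair. p(4) = -34 and p(5) = 1 have opposite signs, so a root lies in (4, 5); Newton's method refines it to λ ≈ 4.9781. Dividing out (λ - (4.9781)) leaves approximately λ^2 + 1.9781λ + 10.8474. For λ^2 + 1.9781λ + 10.8474 the discriminant is -39.4767. It is negative, so the remaining roots are the complex-conjugate pair λ ≈ -0.9891 ± 3.1415i. Their product equals the constant term, so |λ|^2 ≈ 10.8474 and |λ| ≈ 3.2935.
Thus the eigenvalues (to 4 decimals) are 4.9781 (modulus 4.9781); -0.9891 ± 3.1415i (modulus 3.2935). The spectral radius is the largest modulus: r(A) ≈ 4.9781. (Cross-check: r(A) ≤ ||A||_2 ≈ 6.7411; equality holds whenever A is normal, though it can also hold for some non-normal A.)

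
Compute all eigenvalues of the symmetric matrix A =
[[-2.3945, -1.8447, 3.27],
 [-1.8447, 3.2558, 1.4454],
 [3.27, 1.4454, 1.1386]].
sigma(A) ≈ {-5, 3, 4}

A is real symmetric, so its spectrum consists of real eigenvalues. Expanding the characteristic polynomial of the displayed matrix gives
  det(λ I - A) = p(λ) = λ^3 + (-2)λ^2 + (-23)λ + (60).
Solving p(λ) = 0 yields eigenvalues ≈ -5, 3, 4. (A is shown rounded to 4 decimals, so these recover the underlying integer eigenvalues to within that precision.)
Verification: the trace of A = 2 equals the sum of eigenvalues 2, and det(A) ≈ -60.0003 matches the eigenvalue product -60.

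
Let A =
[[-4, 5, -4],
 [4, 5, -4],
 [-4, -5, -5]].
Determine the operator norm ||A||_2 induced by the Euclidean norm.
||A||_2 ≈ 9.3006 (= sqrt(largest eigenvalue of A^T A))

||A||_2 = sigma_max(A) = sqrt(lambda_max(A^T A)). Form the symmetric matrix M = A^T A =
[[48, 20, 20],
 [20, 75, -15],
 [20, -15, 57]].
Its characteristic polynomial (trace, sum of principal 2x2 minors, determinant of M give the coefficients) is
  p(λ) = det(λ I - M) = λ^3 - 180λ^2 + 9586λ - 129600.
No integer candidate from the rational root theorem (±divisors of 129600) is a root, so the roots are irrational. The cubic discriminant is Δ = 2192166176 > 0, so there are three distinct real roots. p(20) = -1880 and p(21) = 1587 have opposite signs, so a root lies in (20, 21); Newton's method refines it to λ ≈ 20.5338. p(72) = 720 and p(73) = -25 have opposite signs, so a root lies in (72, 73); Newton's method refines it to λ ≈ 72.9647. p(86) = -428 and p(87) = 465 have opposite signs, so a root lies in (86, 87); Newton's method refines it to λ ≈ 86.5015. Check (Vieta): the three roots sum to 180, matching tr M = 180.
So the eigenvalues of A^T A are ≈ 20.5338, 72.9647, 86.5015 (all ≥ 0, as they must be for A^T A). The largest is λ_max ≈ 86.5015, hence ||A||_2 = sqrt(λ_max) ≈ 9.3006.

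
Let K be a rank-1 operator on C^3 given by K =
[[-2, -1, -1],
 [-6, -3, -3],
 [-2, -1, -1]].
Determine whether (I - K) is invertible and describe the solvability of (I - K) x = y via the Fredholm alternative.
(I - K) is invertible (det(I - K) = 7 ≠ 0), so for every y in C^3 the equation (I - K) x = y has a unique solution.

K has rank 1, so it is an outer product K = u v^T: every row of K is a multiple of one row vector. Reading off the entries, u = (-1, -3, -1) and v = (2, 1, 1) (row i of K equals u_i·v^T). A rank-one matrix u v^T satisfies K u = u (v·u) and kills the (2)-dimensional subspace v^⊥, so its characteristic polynomial is lambda^2 (lambda - v·u) with v·u = tr K = -6. Hence the eigenvalues of I - K are 1 (multiplicity 2) and 1 - (-6) = 7, so det(I - K) = 7. (Direct check: I - K =
[[3, 1, 1],
 [6, 4, 3],
 [2, 1, 2]]
has determinant 7.) The finite-dimensional Fredholm alternative says: either (I - K) is invertible, or ker(I - K) ≠ {0} and then range(I - K) = ker((I - K)^*)^⊥, with dim ker(I - K) = dim ker((I - K)^*). Since det(I - K) ≠ 0, 1 is not an eigenvalue of K and ker(I - K) = {0}, so we are in the first case: for every y there is a unique x = (I - K)^(-1) y. Explicitly, by the Sherman–Morrison formula, (I - u v^T)^(-1) = I + u v^T/(1 - v·u), i.e. (I - K)^(-1) = I + K/(7).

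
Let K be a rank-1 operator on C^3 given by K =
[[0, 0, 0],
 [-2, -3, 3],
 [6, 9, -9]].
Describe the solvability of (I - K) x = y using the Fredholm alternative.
(I - K) is invertible (det(I - K) = 13 ≠ 0), so for every y in C^3 the equation (I - K) x = y has a unique solution.

K has rank 1, so it is an outer product K = u v^T: every row of K is a multiple of one row vector. Reading off the entries, u = (0, 1, -3) and v = (-2, -3, 3) (row i of K equals u_i·v^T). A rank-one matrix u v^T satisfies K u = u (v·u) and kills the (2)-dimensional subspace v^⊥, so its characteristic polynomial is lambda^2 (lambda - v·u) with v·u = tr K = -12. Hence the eigenvalues of I - K are 1 (multiplicity 2) and 1 - (-12) = 13, so det(I - K) = 13. (Direct check: I - K =
[[1, 0, 0],
 [2, 4, -3],
 [-6, -9, 10]]
has determinant 13.) The finite-dimensional Fredholm alternative says: either (I - K) is invertible, or ker(I - K) ≠ {0} and then range(I - K) = ker((I - K)^*)^⊥, with dim ker(I - K) = dim ker((I - K)^*). Since det(I - K) ≠ 0, 1 is not an eigenvalue of K and ker(I - K) = {0}, so we are in the first case: for every y there is a unique x = (I - K)^(-1) y. Explicitly, by the Sherman–Morrison formula, (I - u v^T)^(-1) = I + u v^T/(1 - v·u), i.e. (I - K)^(-1) = I + K/(13).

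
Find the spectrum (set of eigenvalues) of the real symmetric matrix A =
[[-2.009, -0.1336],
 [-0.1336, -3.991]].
sigma(A) ≈ {-4, -2}

A is real symmetric, so its spectrum consists of real eigenvalues. Expanding the characteristic polynomial of the displayed matrix gives
  det(λ I - A) = p(λ) = λ^2 + (6)λ + (8).
Solving p(λ) = 0 yields eigenvalues ≈ -4, -2. (A is shown rounded to 4 decimals, so these recover the underlying integer eigenvalues to within that precision.)
Verification: the trace of A = -6 equals the sum of eigenvalues -6, and det(A) ≈ 8.0001 matches the eigenvalue product 8.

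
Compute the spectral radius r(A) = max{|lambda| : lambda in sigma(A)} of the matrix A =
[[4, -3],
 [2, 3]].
r(A) = sqrt(18) ≈ 4.2426

The eigenvalues of A are the roots of its characteristic polynomial. With M = A (coefficients from the trace and determinant):
  p(λ) = det(λ I - M) = λ^2 - 7λ + 18.
For λ^2 - 7λ + 18 the discriminant is -23. It is negative, so the roots are the complex-conjugate pair λ = 7/2 ± (sqrt(23)/2) i ≈ 3.5 ± 2.3979i. For a conjugate pair the product of the roots equals the constant term, so |λ|^2 = 18 and |λ| = sqrt(18) ≈ 4.2426.
Thus the eigenvalues (to 4 decimals) are 3.5 ± 2.3979i (modulus 4.2426). The spectral radius is the largest modulus: r(A) = sqrt(18) ≈ 4.2426. (Cross-check: r(A) ≤ ||A||_2 ≈ 5.0083; equality holds whenever A is normal, though it can also hold for some non-normal A.)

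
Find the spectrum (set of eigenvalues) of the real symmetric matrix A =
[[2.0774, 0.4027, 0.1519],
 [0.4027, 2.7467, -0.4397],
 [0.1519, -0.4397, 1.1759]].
sigma(A) ≈ {1, 2, 3}

A is real symmetric, so its spectrum consists of real eigenvalues. Expanding the characteristic polynomial of the displayed matrix gives
  det(λ I - A) = p(λ) = λ^3 + (-6)λ^2 + (11)λ + (-6).
Solving p(λ) = 0 yields eigenvalues ≈ 1, 2, 3. (A is shown rounded to 4 decimals, so these recover the underlying integer eigenvalues to within that precision.)
Verification: the trace of A = 6 equals the sum of eigenvalues 6, and det(A) ≈ 6.0002 matches the eigenvalue product 6.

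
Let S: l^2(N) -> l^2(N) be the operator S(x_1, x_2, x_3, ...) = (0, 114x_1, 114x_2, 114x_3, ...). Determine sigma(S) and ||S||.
sigma(S) = closed disk {z in C : |z| ≤ 114}; ||S|| = 114

Note S = 114·U where U is the unit right shift (U x)_k = x_{k-1} (with x_0 := 0); so ||S|| = 114||U|| and sigma(S) = 114·sigma(U). ||S x||^2 = sum_{k≥1} |114x_k|^2 = 12996||x||^2, so ||S|| = 114 and sigma(S) ⊂ {|z| ≤ 114}. For any |lambda| < 114, the equation (S - lambda I) x = 0 forces x_1 = 0, then 114x_k = lambda x_{k+1} ⇒ x = 0, so S has no eigenvalues. But (S - lambda I) is not surjective for |lambda| < 114: solving (S - lambda I) x = e_1 would require x_n proportional to (lambda/114)^(-n), which is not in l^2. So every |lambda| < 114 lies in the residual spectrum. The boundary |lambda| = 114 is in the approximate point spectrum (the spectrum is closed). Hence sigma(S) is the closed disk of radius 114.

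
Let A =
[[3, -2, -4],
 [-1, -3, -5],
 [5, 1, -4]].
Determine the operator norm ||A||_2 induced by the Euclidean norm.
||A||_2 ≈ 8.8661 (= sqrt(largest eigenvalue of A^T A))

||A||_2 = sigma_max(A) = sqrt(lambda_max(A^T A)). Form the symmetric matrix M = A^T A =
[[35, 2, -27],
 [2, 14, 19],
 [-27, 19, 57]].
Its characteristic polynomial (trace, sum of principal 2x2 minors, determinant of M give the coefficients) is
  p(λ) = det(λ I - M) = λ^3 - 106λ^2 + 2189λ - 2809.
No integer candidate from the rational root theorem (±divisors of 2809) is a root, so the roots are irrational. The cubic discriminant is Δ = 10020272425 > 0, so there are three distinct real roots. p(1) = -725 and p(2) = 1153 have opposite signs, so a root lies in (1, 2); Newton's method refines it to λ ≈ 1.3734. p(26) = 25 and p(27) = -1297 have opposite signs, so a root lies in (26, 27); Newton's method refines it to λ ≈ 26.0193. p(78) = -2419 and p(79) = 1615 have opposite signs, so a root lies in (78, 79); Newton's method refines it to λ ≈ 78.6073. Check (Vieta): the three roots sum to 106, matching tr M = 106.
So the eigenvalues of A^T A are ≈ 1.3734, 26.0193, 78.6073 (all ≥ 0, as they must be for A^T A). The largest is λ_max ≈ 78.6073, hence ||A||_2 = sqrt(λ_max) ≈ 8.8661.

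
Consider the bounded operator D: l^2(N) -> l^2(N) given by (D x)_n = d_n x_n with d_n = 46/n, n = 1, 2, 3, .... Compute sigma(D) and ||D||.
sigma(D) = {46/n : n ≥ 1} ∪ {0}; ||D|| = 46

A bounded diagonal operator on l^2 with diagonal entries d_n has spectrum equal to the closure of {d_n : n ≥ 1}: every d_n is an eigenvalue (with eigenvector e_n), so {d_n} ⊂ sigma(D); the spectrum is closed, so its closure is too; and for lambda not in the closure, (D - lambda I) has bounded inverse (the diagonal entries 1/(d_n - lambda) are bounded). For our sequence d_n = 46/n, n = 1, 2, 3, ...:
  - {d_n} = {46/n : n ≥ 1}; the only limit point is 0
  - closure = {46/n : n ≥ 1} ∪ {0}
For the norm: a diagonal operator has ||D|| = sup_n |d_n|. Here d_n = 46/n is positive and decreasing, so sup_n |d_n| = d_1 = 46. So ||D|| = 46.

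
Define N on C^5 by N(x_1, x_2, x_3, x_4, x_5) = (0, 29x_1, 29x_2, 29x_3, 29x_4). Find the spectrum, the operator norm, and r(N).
sigma(N) = {0}; ||N|| = 29; r(N) = 0. (N is nilpotent with N^5 = 0.)

On C^5, N is a strictly lower-triangular matrix with 29 on the subdiagonal and zeros elsewhere, so its characteristic polynomial is lambda^5 and every eigenvalue is 0: sigma(N) = {0}. For the operator norm, N e_i = 29e_{i+1} for i = 1, ..., 4 and N e_5 = 0, so the singular values of N are 29 (with multiplicity 4) and 0; hence ||N|| = 29. The spectral radius r(N) = max|lambda| = 0. Note ||N|| > r(N) — characteristic of non-normal nilpotent operators. Indeed N^5 = 0.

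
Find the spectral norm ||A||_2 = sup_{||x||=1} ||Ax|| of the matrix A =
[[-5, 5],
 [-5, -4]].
||A||_2 = sqrt((91 + sqrt(181))/2) ≈ 7.2268 (= sqrt(largest eigenvalue of A^T A))

||A||_2 = sigma_max(A) = sqrt(lambda_max(A^T A)). Form the symmetric matrix M = A^T A =
[[50, -5],
 [-5, 41]].
Its characteristic polynomial (trace, determinant of M give the coefficients) is
  p(λ) = det(λ I - M) = λ^2 - 91λ + 2025.
For λ^2 - 91λ + 2025 the discriminant is 181. It is nonnegative but not a perfect square, so the roots are real and irrational: λ = (91 ± sqrt(181))/2 ≈ 52.2268, 38.7732.
So the eigenvalues of A^T A are ≈ 38.7732, 52.2268 (all ≥ 0, as they must be for A^T A). The largest is λ_max = (91 + sqrt(181))/2 ≈ 52.2268, hence ||A||_2 = sqrt(λ_max) = sqrt((91 + sqrt(181))/2) ≈ 7.2268.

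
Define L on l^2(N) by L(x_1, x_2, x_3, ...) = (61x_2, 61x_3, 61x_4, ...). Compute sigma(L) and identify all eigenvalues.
sigma(L) = closed disk {z in C : |z| ≤ 61}; sigma_p(L) = open disk {z in C : |z| < 61}

Note L = 61·V where V is the unit left shift (V x)_k = x_{k+1}; so sigma(L) = 61·sigma(V) and ||L|| = 61||V||. ||L x||^2 = 3721sum_{k≥2} |x_k|^2 ≤ 3721||x||^2, with equality on {x : x_1 = 0}, so ||L|| = 61. For any lambda with |lambda| < 61, set r = lambda/61 (|r| < 1); the vector x = (1, r, r^2, ...) is in l^2 and satisfies L x = 61(r, r^2, ...) = lambda x, so lambda is an eigenvalue. On the boundary |lambda| = 61 the geometric series diverges, so no l^2 eigenvector exists, but these lambda lie in the approximate point spectrum. Hence sigma(L) is the closed disk of radius 61 and sigma_p(L) is the open disk.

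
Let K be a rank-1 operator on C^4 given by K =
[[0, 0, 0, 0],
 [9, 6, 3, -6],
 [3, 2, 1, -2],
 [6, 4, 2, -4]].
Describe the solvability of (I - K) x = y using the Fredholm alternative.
(I - K) is invertible (det(I - K) = -2 ≠ 0), so for every y in C^4 the equation (I - K) x = y has a unique solution.

K has rank 1, so it is an outer product K = u v^T: every row of K is a multiple of one row vector. Reading off the entries, u = (0, -3, -1, -2) and v = (-3, -2, -1, 2) (row i of K equals u_i·v^T). A rank-one matrix u v^T satisfies K u = u (v·u) and kills the (3)-dimensional subspace v^⊥, so its characteristic polynomial is lambda^3 (lambda - v·u) with v·u = tr K = 3. Hence the eigenvalues of I - K are 1 (multiplicity 3) and 1 - (3) = -2, so det(I - K) = -2. (Direct check: I - K =
[[1, 0, 0, 0],
 [-9, -5, -3, 6],
 [-3, -2, 0, 2],
 [-6, -4, -2, 5]]
has determinant -2.) The finite-dimensional Fredholm alternative says: either (I - K) is invertible, or ker(I - K) ≠ {0} and then range(I - K) = ker((I - K)^*)^⊥, with dim ker(I - K) = dim ker((I - K)^*). Since det(I - K) ≠ 0, 1 is not an eigenvalue of K and ker(I - K) = {0}, so we are in the first case: for every y there is a unique x = (I - K)^(-1) y. Explicitly, by the Sherman–Morrison formula, (I - u v^T)^(-1) = I + u v^T/(1 - v·u), i.e. (I - K)^(-1) = I + K/(-2).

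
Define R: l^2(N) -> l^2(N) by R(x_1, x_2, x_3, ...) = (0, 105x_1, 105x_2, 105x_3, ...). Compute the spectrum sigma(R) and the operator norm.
sigma(R) = closed disk {z in C : |z| ≤ 105}; ||R|| = 105

Note R = 105·U where U is the unit right shift (U x)_k = x_{k-1} (with x_0 := 0); so ||R|| = 105||U|| and sigma(R) = 105·sigma(U). ||R x||^2 = sum_{k≥1} |105x_k|^2 = 11025||x||^2, so ||R|| = 105 and sigma(R) ⊂ {|z| ≤ 105}. For any |lambda| < 105, the equation (R - lambda I) x = 0 forces x_1 = 0, then 105x_k = lambda x_{k+1} ⇒ x = 0, so R has no eigenvalues. But (R - lambda I) is not surjective for |lambda| < 105: solving (R - lambda I) x = e_1 would require x_n proportional to (lambda/105)^(-n), which is not in l^2. So every |lambda| < 105 lies in the residual spectrum. The boundary |lambda| = 105 is in the approximate point spectrum (the spectrum is closed). Hence sigma(R) is the closed disk of radius 105.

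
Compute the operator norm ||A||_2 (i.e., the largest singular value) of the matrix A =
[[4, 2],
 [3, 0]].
||A||_2 = sqrt((29 + sqrt(697))/2) ≈ 5.2631 (= sqrt(largest eigenvalue of A^T A))

||A||_2 = sigma_max(A) = sqrt(lambda_max(A^T A)). Form the symmetric matrix M = A^T A =
[[25, 8],
 [8, 4]].
Its characteristic polynomial (trace, determinant of M give the coefficients) is
  p(λ) = det(λ I - M) = λ^2 - 29λ + 36.
For λ^2 - 29λ + 36 the discriminant is 697. It is nonnegative but not a perfect square, so the roots are real and irrational: λ = (29 ± sqrt(697))/2 ≈ 27.7004, 1.2996.
So the eigenvalues of A^T A are ≈ 1.2996, 27.7004 (all ≥ 0, as they must be for A^T A). The largest is λ_max = (29 + sqrt(697))/2 ≈ 27.7004, hence ||A||_2 = sqrt(λ_max) = sqrt((29 + sqrt(697))/2) ≈ 5.2631.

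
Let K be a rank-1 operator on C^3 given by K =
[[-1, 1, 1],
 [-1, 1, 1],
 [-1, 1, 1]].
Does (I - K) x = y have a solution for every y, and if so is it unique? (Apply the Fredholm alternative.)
(I - K) is singular (det(I - K) = 0, i.e. 1 ∈ sigma(K)). (I - K) x = y is solvable iff y ⊥ ker((I - K)^*) = span{(-1, 1, 1)}, i.e. iff -y_1 + y_2 + y_3 = 0. When solvable, the solutions are x = y + c·(1, 1, 1), c arbitrary (ker(I - K) = span{(1, 1, 1)}, dimension 1).

K has rank 1, so it is an outer product K = u v^T: every row of K is a multiple of one row vector. Reading off the entries, u = (1, 1, 1) and v = (-1, 1, 1) (row i of K equals u_i·v^T). A rank-one matrix u v^T satisfies K u = u (v·u) and kills the (2)-dimensional subspace v^⊥, so its characteristic polynomial is lambda^2 (lambda - v·u) with v·u = tr K = 1. Hence the eigenvalues of I - K are 1 (multiplicity 2) and 1 - (1) = 0, so det(I - K) = 0. (Direct check: I - K =
[[2, -1, -1],
 [1, 0, -1],
 [1, -1, 0]]
has determinant 0.) So 1 is an eigenvalue of K and (I - K) is not invertible. The finite-dimensional Fredholm alternative says: either (I - K) is invertible, or ker(I - K) ≠ {0} and then range(I - K) = ker((I - K)^*)^⊥, with dim ker(I - K) = dim ker((I - K)^*). We are in the second case, so we need both kernels. Kernel of I - K: (I - K) u = u - u (v·u) = u - u = 0, so ker(I - K) = span{u} = span{(1, 1, 1)} (it is exactly 1-dimensional because rank(I - K) = 2). Kernel of the adjoint: K is real, so (I - K)^* = I - K^T = I - v u^T, and (I - v u^T) v = v - v (u·v) = 0; hence ker((I - K)^*) = span{v} = span{(-1, 1, 1)}. Therefore (I - K) x = y is solvable iff <y, v> = 0, i.e. iff -y_1 + y_2 + y_3 = 0. When this holds, K y = u (v·y) = 0, so (I - K) y = y and x = y is a particular solution; the full solution set is the line x = y + c·u = y + c·(1, 1, 1), c ∈ C.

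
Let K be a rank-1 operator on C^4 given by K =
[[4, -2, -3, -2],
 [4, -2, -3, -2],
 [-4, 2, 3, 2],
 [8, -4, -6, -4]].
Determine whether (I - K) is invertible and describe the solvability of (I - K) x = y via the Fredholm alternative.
(I - K) is singular (det(I - K) = 0, i.e. 1 ∈ sigma(K)). (I - K) x = y is solvable iff y ⊥ ker((I - K)^*) = span{(4, -2, -3, -2)}, i.e. iff 4y_1 - 2y_2 - 3y_3 - 2y_4 = 0. When solvable, the solutions are x = y + c·(1, 1, -1, 2), c arbitrary (ker(I - K) = span{(1, 1, -1, 2)}, dimension 1).

K has rank 1, so it is an outer product K = u v^T: every row of K is a multiple of one row vector. Reading off the entries, u = (1, 1, -1, 2) and v = (4, -2, -3, -2) (row i of K equals u_i·v^T). A rank-one matrix u v^T satisfies K u = u (v·u) and kills the (3)-dimensional subspace v^⊥, so its characteristic polynomial is lambda^3 (lambda - v·u) with v·u = tr K = 1. Hence the eigenvalues of I - K are 1 (multiplicity 3) and 1 - (1) = 0, so det(I - K) = 0. (Direct check: I - K =
[[-3, 2, 3, 2],
 [-4, 3, 3, 2],
 [4, -2, -2, -2],
 [-8, 4, 6, 5]]
has determinant 0.) So 1 is an eigenvalue of K and (I - K) is not invertible. The finite-dimensional Fredholm alternative says: either (I - K) is invertible, or ker(I - K) ≠ {0} and then range(I - K) = ker((I - K)^*)^⊥, with dim ker(I - K) = dim ker((I - K)^*). We are in the second case, so we need both kernels. Kernel of I - K: (I - K) u = u - u (v·u) = u - u = 0, so ker(I - K) = span{u} = span{(1, 1, -1, 2)} (it is exactly 1-dimensional because rank(I - K) = 3). Kernel of the adjoint: K is real, so (I - K)^* = I - K^T = I - v u^T, and (I - v u^T) v = v - v (u·v) = 0; hence ker((I - K)^*) = span{v} = span{(4, -2, -3, -2)}. Therefore (I - K) x = y is solvable iff <y, v> = 0, i.e. iff 4y_1 - 2y_2 - 3y_3 - 2y_4 = 0. When this holds, K y = u (v·y) = 0, so (I - K) y = y and x = y is a particular solution; the full solution set is the line x = y + c·u = y + c·(1, 1, -1, 2), c ∈ C.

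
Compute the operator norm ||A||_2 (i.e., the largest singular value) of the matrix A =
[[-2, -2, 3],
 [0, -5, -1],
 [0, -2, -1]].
||A||_2 ≈ 5.7917 (= sqrt(largest eigenvalue of A^T A))

||A||_2 = sigma_max(A) = sqrt(lambda_max(A^T A)). Form the symmetric matrix M = A^T A =
[[4, 4, -6],
 [4, 33, 1],
 [-6, 1, 11]].
Its characteristic polynomial (trace, sum of principal 2x2 minors, determinant of M give the coefficients) is
  p(λ) = det(λ I - M) = λ^3 - 48λ^2 + 486λ - 36.
No integer candidate from the rational root theorem (±divisors of 36) is a root, so the roots are irrational. The cubic discriminant is Δ = 84186864 > 0, so there are three distinct real roots. p(0) = -36 and p(1) = 403 have opposite signs, so a root lies in (0, 1); Newton's method refines it to λ ≈ 0.0746. p(14) = 104 and p(15) = -171 have opposite signs, so a root lies in (14, 15); Newton's method refines it to λ ≈ 14.3821. p(33) = -333 and p(34) = 304 have opposite signs, so a root lies in (33, 34); Newton's method refines it to λ ≈ 33.5432. Check (Vieta): the three roots sum to 48, matching tr M = 48.
So the eigenvalues of A^T A are ≈ 0.0746, 14.3821, 33.5432 (all ≥ 0, as they must be for A^T A). The largest is λ_max ≈ 33.5432, hence ||A||_2 = sqrt(λ_max) ≈ 5.7917.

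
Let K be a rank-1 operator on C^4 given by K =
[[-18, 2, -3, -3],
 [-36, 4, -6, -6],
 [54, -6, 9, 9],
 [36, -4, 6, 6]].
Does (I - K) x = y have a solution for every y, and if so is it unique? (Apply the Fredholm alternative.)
(I - K) is singular (det(I - K) = 0, i.e. 1 ∈ sigma(K)). (I - K) x = y is solvable iff y ⊥ ker((I - K)^*) = span{(-18, 2, -3, -3)}, i.e. iff -18y_1 + 2y_2 - 3y_3 - 3y_4 = 0. When solvable, the solutions are x = y + c·(1, 2, -3, -2), c arbitrary (ker(I - K) = span{(1, 2, -3, -2)}, dimension 1).

K has rank 1, so it is an outer product K = u v^T: every row of K is a multiple of one row vector. Reading off the entries, u = (1, 2, -3, -2) and v = (-18, 2, -3, -3) (row i of K equals u_i·v^T). A rank-one matrix u v^T satisfies K u = u (v·u) and kills the (3)-dimensional subspace v^⊥, so its characteristic polynomial is lambda^3 (lambda - v·u) with v·u = tr K = 1. Hence the eigenvalues of I - K are 1 (multiplicity 3) and 1 - (1) = 0, so det(I - K) = 0. (Direct check: I - K =
[[19, -2, 3, 3],
 [36, -3, 6, 6],
 [-54, 6, -8, -9],
 [-36, 4, -6, -5]]
has determinant 0.) So 1 is an eigenvalue of K and (I - K) is not invertible. The finite-dimensional Fredholm alternative says: either (I - K) is invertible, or ker(I - K) ≠ {0} and then range(I - K) = ker((I - K)^*)^⊥, with dim ker(I - K) = dim ker((I - K)^*). We are in the second case, so we need both kernels. Kernel of I - K: (I - K) u = u - u (v·u) = u - u = 0, so ker(I - K) = span{u} = span{(1, 2, -3, -2)} (it is exactly 1-dimensional because rank(I - K) = 3). Kernel of the adjoint: K is real, so (I - K)^* = I - K^T = I - v u^T, and (I - v u^T) v = v - v (u·v) = 0; hence ker((I - K)^*) = span{v} = span{(-18, 2, -3, -3)}. Therefore (I - K) x = y is solvable iff <y, v> = 0, i.e. iff -18y_1 + 2y_2 - 3y_3 - 3y_4 = 0. When this holds, K y = u (v·y) = 0, so (I - K) y = y and x = y is a particular solution; the full solution set is the line x = y + c·u = y + c·(1, 2, -3, -2), c ∈ C.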